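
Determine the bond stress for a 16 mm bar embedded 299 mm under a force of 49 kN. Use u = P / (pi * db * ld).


u = P / (pi * db * ld)
= 49 * 1000 / (pi * 16 * 299)
= 3.26 MPa

3.26


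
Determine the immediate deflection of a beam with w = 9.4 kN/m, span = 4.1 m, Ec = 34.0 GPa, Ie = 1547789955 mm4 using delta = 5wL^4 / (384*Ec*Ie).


Convert: L = 4.1 m = 4100 mm, Ec = 34.0 GPa = 34000 MPa
delta = 5 * 9.4 * 4100^4 / (384 * 34000 * 1547789955)
= 0.66 mm

0.66


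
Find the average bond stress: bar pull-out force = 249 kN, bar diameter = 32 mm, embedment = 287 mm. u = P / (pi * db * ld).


u = P / (pi * db * ld)
= 249 * 1000 / (pi * 32 * 287)
= 8.63 MPa

8.63


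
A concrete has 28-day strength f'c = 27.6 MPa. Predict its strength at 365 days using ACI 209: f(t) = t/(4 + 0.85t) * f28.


f(365) = 365 / (4 + 0.85 * 365) * 27.6
= 365 / 314.25 * 27.6
= 32.06 MPa

32.06


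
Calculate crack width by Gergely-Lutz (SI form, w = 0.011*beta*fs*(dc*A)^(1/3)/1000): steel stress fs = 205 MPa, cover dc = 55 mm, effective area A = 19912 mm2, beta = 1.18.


w = 0.011 * beta * fs * (dc * A)^(1/3) / 1000
= 0.011 * 1.18 * 205 * (55 * 19912)^(1/3) / 1000
= 0.274 mm

0.274


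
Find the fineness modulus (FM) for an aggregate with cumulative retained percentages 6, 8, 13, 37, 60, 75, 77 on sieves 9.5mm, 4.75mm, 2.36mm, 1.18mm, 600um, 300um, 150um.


FM = sum(cumulative % retained) / 100
= 276 / 100
= 2.76

2.76


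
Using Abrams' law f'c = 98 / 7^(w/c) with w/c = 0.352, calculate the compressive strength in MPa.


f'c = 98 / 7^0.352
= 98 / 1.984
= 49.4 MPa

49.4


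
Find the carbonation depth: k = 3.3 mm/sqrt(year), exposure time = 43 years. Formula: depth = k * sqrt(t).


depth = k * sqrt(t)
= 3.3 * sqrt(43)
= 21.64 mm

21.64


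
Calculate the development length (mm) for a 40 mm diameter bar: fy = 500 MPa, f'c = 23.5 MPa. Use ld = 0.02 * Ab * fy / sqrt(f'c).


Ab = pi * 40^2 / 4 = 1256.637 mm2
ld = 0.02 * 1256.637 * 500 / sqrt(23.5)
= 2592.2 mm

2592.2


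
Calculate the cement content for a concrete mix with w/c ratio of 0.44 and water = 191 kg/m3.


Cement = water / (w/c)
= 191 / 0.44
= 434.1 kg/m3

434.1


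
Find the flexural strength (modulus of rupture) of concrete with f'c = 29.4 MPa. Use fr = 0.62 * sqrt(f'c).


fr = 0.62 * sqrt(29.4)
= 3.362 MPa

3.362


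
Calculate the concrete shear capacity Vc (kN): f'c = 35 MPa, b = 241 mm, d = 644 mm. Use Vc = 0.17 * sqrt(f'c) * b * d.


Vc = 0.17 * sqrt(35) * 241 * 644 / 1000
= 156.09 kN

156.09


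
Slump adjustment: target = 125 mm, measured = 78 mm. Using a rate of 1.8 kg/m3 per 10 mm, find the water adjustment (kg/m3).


Difference = 125 - 78 = 47 mm
Water adjustment = 47 * 1.8 / 10 = 8.5 kg/m3

8.5


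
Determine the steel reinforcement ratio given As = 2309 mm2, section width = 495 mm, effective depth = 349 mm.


rho = As / (b * d)
= 2309 / (495 * 349)
= 0.0134

0.0134


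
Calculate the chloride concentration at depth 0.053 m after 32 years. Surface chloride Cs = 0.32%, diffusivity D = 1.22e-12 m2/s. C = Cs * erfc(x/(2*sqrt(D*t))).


t_seconds = 32 * 365.25 * 24 * 3600 = 1009843200.0 s
arg = 0.053 / (2 * sqrt(1.22e-12 * 1009843200.0))
= 0.755
erfc(0.755) = 0.2857
C = 0.32 * 0.2857 = 0.0914%

0.0914


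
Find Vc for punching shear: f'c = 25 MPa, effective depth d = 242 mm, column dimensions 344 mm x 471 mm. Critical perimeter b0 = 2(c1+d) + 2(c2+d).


b0 = 2*(344 + 242) + 2*(471 + 242) = 2598 mm
Vc = 0.33 * sqrt(25) * 2598 * 242 / 1000
= 1037.38 kN

1037.38


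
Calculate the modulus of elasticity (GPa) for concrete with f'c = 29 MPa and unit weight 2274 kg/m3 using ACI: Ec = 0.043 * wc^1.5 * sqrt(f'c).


Ec = 0.043 * 2274^1.5 * sqrt(29) / 1000
= 25.11 GPa

25.11


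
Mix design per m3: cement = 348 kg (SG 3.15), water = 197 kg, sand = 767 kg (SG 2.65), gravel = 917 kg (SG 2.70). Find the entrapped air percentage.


Vol cement = 348 / (3.15 * 1000) = 0.110476 m3
Vol water = 197 / 1000 = 0.197 m3
Vol sand = 767 / (2.65 * 1000) = 0.289434 m3
Vol gravel = 917 / (2.70 * 1000) = 0.33963 m3
Total solid + water volume = 0.93654 m3
Air = (1 - 0.93654) * 100 = 6.35%

6.35


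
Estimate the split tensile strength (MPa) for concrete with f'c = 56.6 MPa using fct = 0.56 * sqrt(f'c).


fct = 0.56 * sqrt(56.6)
= 0.56 * 7.523
= 4.213 MPa

4.213


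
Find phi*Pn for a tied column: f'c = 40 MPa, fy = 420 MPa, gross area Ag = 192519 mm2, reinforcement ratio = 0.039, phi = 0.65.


Ast = rho * Ag = 0.039 * 192519 = 7508.241 mm2
phi*Pn = 0.65 * 0.80 * (0.85 * 40 * (192519 - 7508.241) + 420 * 7508.241) / 1000
= 4910.79 kN

4910.79


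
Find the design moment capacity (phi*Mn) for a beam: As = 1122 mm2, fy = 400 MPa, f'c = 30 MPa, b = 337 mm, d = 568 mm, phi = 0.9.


a = As * fy / (0.85 * f'c * b)
= 1122 * 400 / (0.85 * 30 * 337)
= 52.2255 mm
Mn = As * fy * (d - a/2) / 10^6
= 243.199 kN-m
phi*Mn = 0.9 * 243.199 = 218.88 kN-m

218.88


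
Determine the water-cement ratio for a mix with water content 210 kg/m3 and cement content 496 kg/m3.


w/c = water / cement
w/c = 210 / 496 = 0.423

0.423


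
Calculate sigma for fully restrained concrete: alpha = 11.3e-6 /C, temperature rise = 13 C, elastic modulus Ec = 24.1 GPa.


sigma = alpha * dT * Ec
= 11.3e-6 * 13 * 24.1 * 1000
= 3.54 MPa

3.54


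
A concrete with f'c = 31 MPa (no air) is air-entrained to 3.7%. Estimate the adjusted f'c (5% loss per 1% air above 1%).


Strength loss = (3.7 - 1) * 5 = 13.5%
f'c = 31 * (1 - 13.5/100)
= 26.82 MPa

26.82


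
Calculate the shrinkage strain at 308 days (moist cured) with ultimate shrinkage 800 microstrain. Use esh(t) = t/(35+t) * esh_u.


esh(308) = 308 / (35 + 308) * 800
= 308 / 343 * 800
= 718.4 microstrain

718.4


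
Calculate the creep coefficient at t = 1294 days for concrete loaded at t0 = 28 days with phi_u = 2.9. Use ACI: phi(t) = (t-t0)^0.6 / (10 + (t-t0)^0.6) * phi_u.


dt = 1294 - 28 = 1266
phi = 1266^0.6 / (10 + 1266^0.6) * 2.9
= 2.549

2.549


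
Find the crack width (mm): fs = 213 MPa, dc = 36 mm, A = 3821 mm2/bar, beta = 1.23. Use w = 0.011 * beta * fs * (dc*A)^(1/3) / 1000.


w = 0.011 * beta * fs * (dc * A)^(1/3) / 1000
= 0.011 * 1.23 * 213 * (36 * 3821)^(1/3) / 1000
= 0.149 mm

0.149


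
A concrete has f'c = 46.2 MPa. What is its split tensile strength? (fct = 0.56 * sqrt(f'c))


fct = 0.56 * sqrt(46.2)
= 0.56 * 6.797
= 3.806 MPa

3.806


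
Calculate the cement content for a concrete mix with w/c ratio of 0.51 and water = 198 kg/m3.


Cement = water / (w/c)
= 198 / 0.51
= 388.2 kg/m3

388.2


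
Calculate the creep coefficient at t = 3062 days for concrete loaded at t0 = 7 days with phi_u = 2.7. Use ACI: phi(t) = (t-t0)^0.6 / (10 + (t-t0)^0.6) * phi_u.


dt = 3062 - 7 = 3055
phi = 3055^0.6 / (10 + 3055^0.6) * 2.7
= 2.497

2.497


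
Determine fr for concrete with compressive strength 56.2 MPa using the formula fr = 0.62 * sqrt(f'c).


fr = 0.62 * sqrt(56.2)
= 4.648 MPa

4.648


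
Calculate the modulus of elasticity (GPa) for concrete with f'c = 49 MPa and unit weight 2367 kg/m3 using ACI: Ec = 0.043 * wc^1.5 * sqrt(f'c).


Ec = 0.043 * 2367^1.5 * sqrt(49) / 1000
= 34.66 GPa

34.66


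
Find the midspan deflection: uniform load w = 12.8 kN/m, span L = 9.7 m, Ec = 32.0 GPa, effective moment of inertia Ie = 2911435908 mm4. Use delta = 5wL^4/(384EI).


Convert: L = 9.7 m = 9700 mm, Ec = 32.0 GPa = 32000 MPa
delta = 5 * 12.8 * 9700^4 / (384 * 32000 * 2911435908)
= 15.84 mm

15.84


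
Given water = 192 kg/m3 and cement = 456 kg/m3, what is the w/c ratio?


w/c = water / cement
w/c = 192 / 456 = 0.421

0.421


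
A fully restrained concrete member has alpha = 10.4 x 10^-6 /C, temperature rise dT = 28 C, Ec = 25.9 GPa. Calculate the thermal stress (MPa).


sigma = alpha * dT * Ec
= 10.4e-6 * 28 * 25.9 * 1000
= 7.542 MPa

7.542


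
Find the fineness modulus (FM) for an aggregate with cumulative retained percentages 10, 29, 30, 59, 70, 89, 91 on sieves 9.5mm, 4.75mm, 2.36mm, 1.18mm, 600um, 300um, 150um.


FM = sum(cumulative % retained) / 100
= 378 / 100
= 3.78

3.78


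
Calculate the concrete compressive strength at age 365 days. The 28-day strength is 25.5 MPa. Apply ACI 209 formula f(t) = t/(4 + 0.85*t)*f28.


f(365) = 365 / (4 + 0.85 * 365) * 25.5
= 365 / 314.25 * 25.5
= 29.62 MPa

29.62


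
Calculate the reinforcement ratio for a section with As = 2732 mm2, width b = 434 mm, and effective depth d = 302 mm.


rho = As / (b * d)
= 2732 / (434 * 302)
= 0.0208

0.0208


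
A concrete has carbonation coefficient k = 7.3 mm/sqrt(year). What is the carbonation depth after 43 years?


depth = k * sqrt(t)
= 7.3 * sqrt(43)
= 47.87 mm

47.87


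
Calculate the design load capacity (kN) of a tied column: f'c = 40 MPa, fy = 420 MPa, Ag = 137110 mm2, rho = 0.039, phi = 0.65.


Ast = rho * Ag = 0.039 * 137110 = 5347.29 mm2
phi*Pn = 0.65 * 0.80 * (0.85 * 40 * (137110 - 5347.29) + 420 * 5347.29) / 1000
= 3497.41 kN

3497.41


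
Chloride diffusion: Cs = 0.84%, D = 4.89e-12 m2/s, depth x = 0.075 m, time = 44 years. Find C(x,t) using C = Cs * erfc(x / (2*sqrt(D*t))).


t_seconds = 44 * 365.25 * 24 * 3600 = 1388534400.0 s
arg = 0.075 / (2 * sqrt(4.89e-12 * 1388534400.0))
= 0.4551
erfc(0.4551) = 0.5198
C = 0.84 * 0.5198 = 0.4367%

0.4367


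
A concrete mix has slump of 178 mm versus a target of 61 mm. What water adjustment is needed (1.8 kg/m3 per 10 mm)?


Difference = 61 - 178 = -117 mm
Water adjustment = -117 * 1.8 / 10 = -21.1 kg/m3

-21.1


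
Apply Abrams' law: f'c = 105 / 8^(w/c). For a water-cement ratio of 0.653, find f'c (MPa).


f'c = 105 / 8^0.653
= 105 / 3.888
= 27.01 MPa

27.01


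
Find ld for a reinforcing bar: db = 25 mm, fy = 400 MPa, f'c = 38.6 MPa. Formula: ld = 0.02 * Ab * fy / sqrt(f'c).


Ab = pi * 25^2 / 4 = 490.874 mm2
ld = 0.02 * 490.874 * 400 / sqrt(38.6)
= 632.1 mm

632.1


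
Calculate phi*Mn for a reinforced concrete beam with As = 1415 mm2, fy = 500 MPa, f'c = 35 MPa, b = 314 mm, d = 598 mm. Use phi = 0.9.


a = As * fy / (0.85 * f'c * b)
= 1415 * 500 / (0.85 * 35 * 314)
= 75.7373 mm
Mn = As * fy * (d - a/2) / 10^6
= 396.2929 kN-m
phi*Mn = 0.9 * 396.2929 = 356.66 kN-m

356.66


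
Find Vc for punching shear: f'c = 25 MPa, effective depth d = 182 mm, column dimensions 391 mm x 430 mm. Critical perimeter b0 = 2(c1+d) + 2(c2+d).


b0 = 2*(391 + 182) + 2*(430 + 182) = 2370 mm
Vc = 0.33 * sqrt(25) * 2370 * 182 / 1000
= 711.71 kN

711.71


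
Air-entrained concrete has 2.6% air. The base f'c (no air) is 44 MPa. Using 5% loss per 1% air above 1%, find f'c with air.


Strength loss = (2.6 - 1) * 5 = 8.0%
f'c = 44 * (1 - 8.0/100)
= 40.48 MPa

40.48


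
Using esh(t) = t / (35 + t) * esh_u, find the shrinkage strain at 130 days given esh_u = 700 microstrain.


esh(130) = 130 / (35 + 130) * 700
= 130 / 165 * 700
= 551.5 microstrain

551.5


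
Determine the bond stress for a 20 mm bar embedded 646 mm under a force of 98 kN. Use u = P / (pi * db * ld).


u = P / (pi * db * ld)
= 98 * 1000 / (pi * 20 * 646)
= 2.414 MPa

2.414


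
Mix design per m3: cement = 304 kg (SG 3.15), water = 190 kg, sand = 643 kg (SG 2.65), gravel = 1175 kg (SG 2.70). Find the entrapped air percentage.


Vol cement = 304 / (3.15 * 1000) = 0.096508 m3
Vol water = 190 / 1000 = 0.19 m3
Vol sand = 643 / (2.65 * 1000) = 0.242642 m3
Vol gravel = 1175 / (2.70 * 1000) = 0.435185 m3
Total solid + water volume = 0.964335 m3
Air = (1 - 0.964335) * 100 = 3.57%

3.57


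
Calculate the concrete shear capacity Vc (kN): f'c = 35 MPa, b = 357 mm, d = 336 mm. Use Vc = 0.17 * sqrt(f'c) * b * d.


Vc = 0.17 * sqrt(35) * 357 * 336 / 1000
= 120.64 kN

120.64


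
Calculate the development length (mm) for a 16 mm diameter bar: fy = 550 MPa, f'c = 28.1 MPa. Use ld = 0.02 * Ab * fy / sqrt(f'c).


Ab = pi * 16^2 / 4 = 201.062 mm2
ld = 0.02 * 201.062 * 550 / sqrt(28.1)
= 417.2 mm

417.2


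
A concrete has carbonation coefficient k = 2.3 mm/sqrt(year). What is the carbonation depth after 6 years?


depth = k * sqrt(t)
= 2.3 * sqrt(6)
= 5.63 mm

5.63


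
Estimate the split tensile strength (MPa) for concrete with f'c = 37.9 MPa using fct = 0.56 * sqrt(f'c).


fct = 0.56 * sqrt(37.9)
= 0.56 * 6.156
= 3.448 MPa

3.448


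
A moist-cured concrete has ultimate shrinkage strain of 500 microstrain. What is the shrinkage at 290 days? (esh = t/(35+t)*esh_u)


esh(290) = 290 / (35 + 290) * 500
= 290 / 325 * 500
= 446.2 microstrain

446.2


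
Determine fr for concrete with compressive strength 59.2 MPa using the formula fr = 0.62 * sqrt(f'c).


fr = 0.62 * sqrt(59.2)
= 4.77 MPa

4.77


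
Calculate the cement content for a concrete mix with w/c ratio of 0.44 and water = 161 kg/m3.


Cement = water / (w/c)
= 161 / 0.44
= 365.9 kg/m3

365.9


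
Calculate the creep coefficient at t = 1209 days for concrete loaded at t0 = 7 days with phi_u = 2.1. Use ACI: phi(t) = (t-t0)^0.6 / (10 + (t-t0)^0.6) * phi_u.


dt = 1209 - 7 = 1202
phi = 1202^0.6 / (10 + 1202^0.6) * 2.1
= 1.839

1.839


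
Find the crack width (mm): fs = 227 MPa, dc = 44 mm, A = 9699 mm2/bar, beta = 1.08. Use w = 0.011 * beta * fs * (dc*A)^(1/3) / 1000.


w = 0.011 * beta * fs * (dc * A)^(1/3) / 1000
= 0.011 * 1.08 * 227 * (44 * 9699)^(1/3) / 1000
= 0.203 mm

0.203


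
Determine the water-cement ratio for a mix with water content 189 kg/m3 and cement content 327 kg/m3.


w/c = water / cement
w/c = 189 / 327 = 0.578

0.578


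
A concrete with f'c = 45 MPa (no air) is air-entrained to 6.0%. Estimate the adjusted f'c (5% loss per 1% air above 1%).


Strength loss = (6.0 - 1) * 5 = 25.0%
f'c = 45 * (1 - 25.0/100)
= 33.75 MPa

33.75


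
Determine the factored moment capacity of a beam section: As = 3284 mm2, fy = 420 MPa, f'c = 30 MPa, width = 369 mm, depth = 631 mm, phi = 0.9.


a = As * fy / (0.85 * f'c * b)
= 3284 * 420 / (0.85 * 30 * 369)
= 146.5838 mm
Mn = As * fy * (d - a/2) / 10^6
= 769.2356 kN-m
phi*Mn = 0.9 * 769.2356 = 692.31 kN-m

692.31


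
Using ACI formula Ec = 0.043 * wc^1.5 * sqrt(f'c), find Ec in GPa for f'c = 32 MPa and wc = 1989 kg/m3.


Ec = 0.043 * 1989^1.5 * sqrt(32) / 1000
= 21.58 GPa

21.58


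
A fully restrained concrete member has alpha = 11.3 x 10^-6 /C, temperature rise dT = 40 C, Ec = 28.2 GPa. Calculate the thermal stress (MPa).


sigma = alpha * dT * Ec
= 11.3e-6 * 40 * 28.2 * 1000
= 12.746 MPa

12.746


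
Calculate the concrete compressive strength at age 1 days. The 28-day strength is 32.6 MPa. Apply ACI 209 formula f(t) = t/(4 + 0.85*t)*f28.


f(1) = 1 / (4 + 0.85 * 1) * 32.6
= 1 / 4.85 * 32.6
= 6.72 MPa

6.72


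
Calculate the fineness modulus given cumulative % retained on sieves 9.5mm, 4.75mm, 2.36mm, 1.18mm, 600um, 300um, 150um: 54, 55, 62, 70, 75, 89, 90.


FM = sum(cumulative % retained) / 100
= 495 / 100
= 4.95

4.95


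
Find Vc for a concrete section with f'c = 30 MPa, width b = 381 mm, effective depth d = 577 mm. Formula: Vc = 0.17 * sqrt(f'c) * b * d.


Vc = 0.17 * sqrt(30) * 381 * 577 / 1000
= 204.7 kN

204.7


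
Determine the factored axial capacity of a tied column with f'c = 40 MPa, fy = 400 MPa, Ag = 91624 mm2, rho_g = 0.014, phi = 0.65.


Ast = rho * Ag = 0.014 * 91624 = 1282.736 mm2
phi*Pn = 0.65 * 0.80 * (0.85 * 40 * (91624 - 1282.736) + 400 * 1282.736) / 1000
= 1864.04 kN

1864.04


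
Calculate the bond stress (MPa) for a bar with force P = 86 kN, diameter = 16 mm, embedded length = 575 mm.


u = P / (pi * db * ld)
= 86 * 1000 / (pi * 16 * 575)
= 2.976 MPa

2.976


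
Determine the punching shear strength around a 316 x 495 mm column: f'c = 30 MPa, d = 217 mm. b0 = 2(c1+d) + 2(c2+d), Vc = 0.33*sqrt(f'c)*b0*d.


b0 = 2*(316 + 217) + 2*(495 + 217) = 2490 mm
Vc = 0.33 * sqrt(30) * 2490 * 217 / 1000
= 976.64 kN

976.64


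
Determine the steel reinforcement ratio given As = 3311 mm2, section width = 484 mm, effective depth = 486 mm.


rho = As / (b * d)
= 3311 / (484 * 486)
= 0.0141

0.0141


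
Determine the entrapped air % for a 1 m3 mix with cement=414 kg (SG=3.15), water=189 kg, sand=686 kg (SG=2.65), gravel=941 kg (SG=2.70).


Vol cement = 414 / (3.15 * 1000) = 0.131429 m3
Vol water = 189 / 1000 = 0.189 m3
Vol sand = 686 / (2.65 * 1000) = 0.258868 m3
Vol gravel = 941 / (2.70 * 1000) = 0.348519 m3
Total solid + water volume = 0.927815 m3
Air = (1 - 0.927815) * 100 = 7.22%

7.22


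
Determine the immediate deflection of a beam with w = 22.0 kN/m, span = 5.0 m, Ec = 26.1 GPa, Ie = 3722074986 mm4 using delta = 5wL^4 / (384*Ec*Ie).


Convert: L = 5.0 m = 5000 mm, Ec = 26.1 GPa = 26100 MPa
delta = 5 * 22.0 * 5000^4 / (384 * 26100 * 3722074986)
= 1.84 mm

1.84


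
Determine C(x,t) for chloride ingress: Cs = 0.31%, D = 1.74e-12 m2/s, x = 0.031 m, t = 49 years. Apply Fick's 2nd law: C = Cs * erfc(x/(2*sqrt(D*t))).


t_seconds = 49 * 365.25 * 24 * 3600 = 1546322400.0 s
arg = 0.031 / (2 * sqrt(1.74e-12 * 1546322400.0))
= 0.2988
erfc(0.2988) = 0.6726
C = 0.31 * 0.6726 = 0.2085%

0.2085


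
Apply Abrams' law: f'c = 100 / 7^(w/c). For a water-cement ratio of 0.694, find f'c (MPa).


f'c = 100 / 7^0.694
= 100 / 3.859
= 25.91 MPa

25.91


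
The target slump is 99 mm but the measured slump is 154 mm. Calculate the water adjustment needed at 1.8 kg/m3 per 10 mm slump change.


Difference = 99 - 154 = -55 mm
Water adjustment = -55 * 1.8 / 10 = -9.9 kg/m3

-9.9


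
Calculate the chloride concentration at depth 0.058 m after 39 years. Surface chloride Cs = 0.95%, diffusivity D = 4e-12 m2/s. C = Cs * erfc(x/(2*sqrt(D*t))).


t_seconds = 39 * 365.25 * 24 * 3600 = 1230746400.0 s
arg = 0.058 / (2 * sqrt(4e-12 * 1230746400.0))
= 0.4133
erfc(0.4133) = 0.5589
C = 0.95 * 0.5589 = 0.5309%

0.5309


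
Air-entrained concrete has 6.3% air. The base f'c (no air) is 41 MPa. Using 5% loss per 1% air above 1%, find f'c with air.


Strength loss = (6.3 - 1) * 5 = 26.5%
f'c = 41 * (1 - 26.5/100)
= 30.13 MPa

30.13


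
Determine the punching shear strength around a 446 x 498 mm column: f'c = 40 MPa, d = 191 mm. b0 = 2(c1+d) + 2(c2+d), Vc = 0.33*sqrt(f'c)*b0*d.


b0 = 2*(446 + 191) + 2*(498 + 191) = 2652 mm
Vc = 0.33 * sqrt(40) * 2652 * 191 / 1000
= 1057.18 kN

1057.18


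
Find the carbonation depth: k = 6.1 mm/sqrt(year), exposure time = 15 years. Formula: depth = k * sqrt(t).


depth = k * sqrt(t)
= 6.1 * sqrt(15)
= 23.63 mm

23.63


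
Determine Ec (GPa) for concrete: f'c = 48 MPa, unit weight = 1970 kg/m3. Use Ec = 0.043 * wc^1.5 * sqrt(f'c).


Ec = 0.043 * 1970^1.5 * sqrt(48) / 1000
= 26.05 GPa

26.05


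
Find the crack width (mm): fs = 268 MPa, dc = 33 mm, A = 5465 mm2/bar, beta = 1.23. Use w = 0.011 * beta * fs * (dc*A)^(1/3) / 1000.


w = 0.011 * beta * fs * (dc * A)^(1/3) / 1000
= 0.011 * 1.23 * 268 * (33 * 5465)^(1/3) / 1000
= 0.205 mm

0.205


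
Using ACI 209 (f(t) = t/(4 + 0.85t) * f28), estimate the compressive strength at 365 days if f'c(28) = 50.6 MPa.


f(365) = 365 / (4 + 0.85 * 365) * 50.6
= 365 / 314.25 * 50.6
= 58.77 MPa

58.77


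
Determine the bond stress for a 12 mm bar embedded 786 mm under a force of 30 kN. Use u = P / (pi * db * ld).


u = P / (pi * db * ld)
= 30 * 1000 / (pi * 12 * 786)
= 1.012 MPa

1.012


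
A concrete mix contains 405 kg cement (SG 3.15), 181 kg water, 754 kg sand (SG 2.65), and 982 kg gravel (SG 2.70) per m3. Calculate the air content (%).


Vol cement = 405 / (3.15 * 1000) = 0.128571 m3
Vol water = 181 / 1000 = 0.181 m3
Vol sand = 754 / (2.65 * 1000) = 0.284528 m3
Vol gravel = 982 / (2.70 * 1000) = 0.363704 m3
Total solid + water volume = 0.957803 m3
Air = (1 - 0.957803) * 100 = 4.22%

4.22


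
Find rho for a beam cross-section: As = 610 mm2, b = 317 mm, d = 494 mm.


rho = As / (b * d)
= 610 / (317 * 494)
= 0.0039

0.0039


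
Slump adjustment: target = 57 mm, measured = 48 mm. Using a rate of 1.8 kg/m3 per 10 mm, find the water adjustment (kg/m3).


Difference = 57 - 48 = 9 mm
Water adjustment = 9 * 1.8 / 10 = 1.6 kg/m3

1.6


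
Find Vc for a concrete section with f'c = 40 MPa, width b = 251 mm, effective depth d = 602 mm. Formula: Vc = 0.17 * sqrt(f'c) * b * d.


Vc = 0.17 * sqrt(40) * 251 * 602 / 1000
= 162.46 kN

162.46


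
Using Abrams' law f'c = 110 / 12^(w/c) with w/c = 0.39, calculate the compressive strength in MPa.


f'c = 110 / 12^0.39
= 110 / 2.636
= 41.74 MPa

41.74


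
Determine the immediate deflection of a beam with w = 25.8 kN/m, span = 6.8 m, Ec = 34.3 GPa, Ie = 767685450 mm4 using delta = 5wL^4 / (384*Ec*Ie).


Convert: L = 6.8 m = 6800 mm, Ec = 34.3 GPa = 34300 MPa
delta = 5 * 25.8 * 6800^4 / (384 * 34300 * 767685450)
= 27.28 mm

27.28


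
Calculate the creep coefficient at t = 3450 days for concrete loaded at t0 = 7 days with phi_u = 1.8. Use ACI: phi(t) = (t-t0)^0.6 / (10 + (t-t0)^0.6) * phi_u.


dt = 3450 - 7 = 3443
phi = 3443^0.6 / (10 + 3443^0.6) * 1.8
= 1.674

1.674


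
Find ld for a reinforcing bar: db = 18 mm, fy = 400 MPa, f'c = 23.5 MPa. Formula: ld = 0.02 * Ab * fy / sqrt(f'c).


Ab = pi * 18^2 / 4 = 254.469 mm2
ld = 0.02 * 254.469 * 400 / sqrt(23.5)
= 419.9 mm

419.9


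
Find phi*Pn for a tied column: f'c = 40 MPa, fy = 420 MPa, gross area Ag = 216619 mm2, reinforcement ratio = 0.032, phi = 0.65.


Ast = rho * Ag = 0.032 * 216619 = 6931.808 mm2
phi*Pn = 0.65 * 0.80 * (0.85 * 40 * (216619 - 6931.808) + 420 * 6931.808) / 1000
= 5221.18 kN

5221.18


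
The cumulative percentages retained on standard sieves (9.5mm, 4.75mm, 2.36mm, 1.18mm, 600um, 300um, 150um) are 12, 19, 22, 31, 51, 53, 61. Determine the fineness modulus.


FM = sum(cumulative % retained) / 100
= 249 / 100
= 2.49

2.49


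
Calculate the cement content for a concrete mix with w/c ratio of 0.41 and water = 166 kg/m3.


Cement = water / (w/c)
= 166 / 0.41
= 404.9 kg/m3

404.9


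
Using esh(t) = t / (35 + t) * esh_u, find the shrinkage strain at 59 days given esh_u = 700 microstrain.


esh(59) = 59 / (35 + 59) * 700
= 59 / 94 * 700
= 439.4 microstrain

439.4


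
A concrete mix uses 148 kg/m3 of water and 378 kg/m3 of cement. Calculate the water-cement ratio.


w/c = water / cement
w/c = 148 / 378 = 0.392

0.392


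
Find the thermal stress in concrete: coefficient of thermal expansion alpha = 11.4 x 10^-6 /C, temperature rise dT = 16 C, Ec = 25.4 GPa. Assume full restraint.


sigma = alpha * dT * Ec
= 11.4e-6 * 16 * 25.4 * 1000
= 4.633 MPa

4.633


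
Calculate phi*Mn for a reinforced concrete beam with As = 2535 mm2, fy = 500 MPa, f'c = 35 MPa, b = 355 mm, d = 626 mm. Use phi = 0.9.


a = As * fy / (0.85 * f'c * b)
= 2535 * 500 / (0.85 * 35 * 355)
= 120.0142 mm
Mn = As * fy * (d - a/2) / 10^6
= 717.396 kN-m
phi*Mn = 0.9 * 717.396 = 645.66 kN-m

645.66


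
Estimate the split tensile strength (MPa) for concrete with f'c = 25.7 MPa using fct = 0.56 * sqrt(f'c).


fct = 0.56 * sqrt(25.7)
= 0.56 * 5.07
= 2.839 MPa

2.839


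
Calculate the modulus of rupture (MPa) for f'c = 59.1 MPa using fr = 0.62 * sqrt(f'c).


fr = 0.62 * sqrt(59.1)
= 4.766 MPa

4.766


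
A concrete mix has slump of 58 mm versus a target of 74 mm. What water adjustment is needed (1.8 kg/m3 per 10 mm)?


Difference = 74 - 58 = 16 mm
Water adjustment = 16 * 1.8 / 10 = 2.9 kg/m3

2.9


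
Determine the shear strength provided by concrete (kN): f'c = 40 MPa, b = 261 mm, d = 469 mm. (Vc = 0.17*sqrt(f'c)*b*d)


Vc = 0.17 * sqrt(40) * 261 * 469 / 1000
= 131.61 kN

131.61


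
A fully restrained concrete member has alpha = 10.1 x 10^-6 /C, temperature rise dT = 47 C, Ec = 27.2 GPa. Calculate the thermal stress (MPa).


sigma = alpha * dT * Ec
= 10.1e-6 * 47 * 27.2 * 1000
= 12.912 MPa

12.912


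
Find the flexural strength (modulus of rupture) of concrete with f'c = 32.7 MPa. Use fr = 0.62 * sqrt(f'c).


fr = 0.62 * sqrt(32.7)
= 3.545 MPa

3.545


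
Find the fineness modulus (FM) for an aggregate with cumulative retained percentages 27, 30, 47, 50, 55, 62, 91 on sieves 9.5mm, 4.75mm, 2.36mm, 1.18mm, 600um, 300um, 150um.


FM = sum(cumulative % retained) / 100
= 362 / 100
= 3.62

3.62


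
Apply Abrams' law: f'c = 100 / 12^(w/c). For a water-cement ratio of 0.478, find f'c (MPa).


f'c = 100 / 12^0.478
= 100 / 3.28
= 30.49 MPa

30.49


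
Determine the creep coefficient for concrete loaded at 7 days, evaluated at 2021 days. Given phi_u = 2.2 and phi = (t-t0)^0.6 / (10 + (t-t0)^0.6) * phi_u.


dt = 2021 - 7 = 2014
phi = 2014^0.6 / (10 + 2014^0.6) * 2.2
= 1.993

1.993


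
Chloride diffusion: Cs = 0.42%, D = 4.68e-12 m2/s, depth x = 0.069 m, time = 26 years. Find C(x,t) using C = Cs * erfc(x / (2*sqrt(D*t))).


t_seconds = 26 * 365.25 * 24 * 3600 = 820497600.0 s
arg = 0.069 / (2 * sqrt(4.68e-12 * 820497600.0))
= 0.5567
erfc(0.5567) = 0.4311
C = 0.42 * 0.4311 = 0.1811%

0.1811


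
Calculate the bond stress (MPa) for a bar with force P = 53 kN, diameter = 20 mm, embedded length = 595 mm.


u = P / (pi * db * ld)
= 53 * 1000 / (pi * 20 * 595)
= 1.418 MPa

1.418


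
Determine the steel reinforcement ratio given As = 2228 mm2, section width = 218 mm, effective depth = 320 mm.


rho = As / (b * d)
= 2228 / (218 * 320)
= 0.0319

0.0319


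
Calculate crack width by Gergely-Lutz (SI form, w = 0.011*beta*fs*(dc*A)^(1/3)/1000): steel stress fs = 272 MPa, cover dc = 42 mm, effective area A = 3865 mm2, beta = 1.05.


w = 0.011 * beta * fs * (dc * A)^(1/3) / 1000
= 0.011 * 1.05 * 272 * (42 * 3865)^(1/3) / 1000
= 0.171 mm

0.171


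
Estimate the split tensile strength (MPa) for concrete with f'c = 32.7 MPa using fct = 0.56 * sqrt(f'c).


fct = 0.56 * sqrt(32.7)
= 0.56 * 5.718
= 3.202 MPa

3.202


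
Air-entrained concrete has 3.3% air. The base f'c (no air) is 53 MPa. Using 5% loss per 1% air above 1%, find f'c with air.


Strength loss = (3.3 - 1) * 5 = 11.5%
f'c = 53 * (1 - 11.5/100)
= 46.91 MPa

46.91


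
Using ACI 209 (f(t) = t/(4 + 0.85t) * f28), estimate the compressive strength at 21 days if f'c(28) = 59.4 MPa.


f(21) = 21 / (4 + 0.85 * 21) * 59.4
= 21 / 21.85 * 59.4
= 57.09 MPa

57.09


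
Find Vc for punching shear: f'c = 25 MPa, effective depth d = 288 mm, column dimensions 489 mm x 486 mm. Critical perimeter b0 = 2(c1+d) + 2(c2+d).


b0 = 2*(489 + 288) + 2*(486 + 288) = 3102 mm
Vc = 0.33 * sqrt(25) * 3102 * 288 / 1000
= 1474.07 kN

1474.07


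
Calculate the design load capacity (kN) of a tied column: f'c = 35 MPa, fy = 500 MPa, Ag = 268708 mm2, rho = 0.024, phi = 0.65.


Ast = rho * Ag = 0.024 * 268708 = 6448.992 mm2
phi*Pn = 0.65 * 0.80 * (0.85 * 35 * (268708 - 6448.992) + 500 * 6448.992) / 1000
= 5733.88 kN

5733.88


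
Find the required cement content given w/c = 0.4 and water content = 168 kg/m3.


Cement = water / (w/c)
= 168 / 0.4
= 420.0 kg/m3

420.0


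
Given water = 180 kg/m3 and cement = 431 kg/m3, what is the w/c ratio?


w/c = water / cement
w/c = 180 / 431 = 0.418

0.418


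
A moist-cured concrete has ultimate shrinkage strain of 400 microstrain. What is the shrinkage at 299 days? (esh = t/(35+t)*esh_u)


esh(299) = 299 / (35 + 299) * 400
= 299 / 334 * 400
= 358.1 microstrain

358.1


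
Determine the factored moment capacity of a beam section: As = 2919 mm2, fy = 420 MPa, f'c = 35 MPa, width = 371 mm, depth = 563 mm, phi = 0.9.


a = As * fy / (0.85 * f'c * b)
= 2919 * 420 / (0.85 * 35 * 371)
= 111.0766 mm
Mn = As * fy * (d - a/2) / 10^6
= 622.1379 kN-m
phi*Mn = 0.9 * 622.1379 = 559.92 kN-m

559.92


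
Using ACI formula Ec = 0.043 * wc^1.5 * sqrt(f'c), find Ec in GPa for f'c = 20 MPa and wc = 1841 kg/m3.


Ec = 0.043 * 1841^1.5 * sqrt(20) / 1000
= 15.19 GPa

15.19


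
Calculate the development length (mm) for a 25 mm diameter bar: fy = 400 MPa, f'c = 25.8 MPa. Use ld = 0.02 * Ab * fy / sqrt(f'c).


Ab = pi * 25^2 / 4 = 490.874 mm2
ld = 0.02 * 490.874 * 400 / sqrt(25.8)
= 773.1 mm

773.1


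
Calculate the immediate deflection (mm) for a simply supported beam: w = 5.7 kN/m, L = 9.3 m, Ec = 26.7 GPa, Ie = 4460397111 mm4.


Convert: L = 9.3 m = 9300 mm, Ec = 26.7 GPa = 26700 MPa
delta = 5 * 5.7 * 9300^4 / (384 * 26700 * 4460397111)
= 4.66 mm

4.66


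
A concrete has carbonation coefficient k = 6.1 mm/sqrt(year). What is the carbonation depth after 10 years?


depth = k * sqrt(t)
= 6.1 * sqrt(10)
= 19.29 mm

19.29


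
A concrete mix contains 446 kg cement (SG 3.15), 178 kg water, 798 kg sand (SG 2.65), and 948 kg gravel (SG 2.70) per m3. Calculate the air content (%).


Vol cement = 446 / (3.15 * 1000) = 0.141587 m3
Vol water = 178 / 1000 = 0.178 m3
Vol sand = 798 / (2.65 * 1000) = 0.301132 m3
Vol gravel = 948 / (2.70 * 1000) = 0.351111 m3
Total solid + water volume = 0.97183 m3
Air = (1 - 0.97183) * 100 = 2.82%

2.82


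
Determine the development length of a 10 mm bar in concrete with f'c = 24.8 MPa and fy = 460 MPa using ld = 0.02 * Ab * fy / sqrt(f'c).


Ab = pi * 10^2 / 4 = 78.54 mm2
ld = 0.02 * 78.54 * 460 / sqrt(24.8)
= 145.1 mm

145.1


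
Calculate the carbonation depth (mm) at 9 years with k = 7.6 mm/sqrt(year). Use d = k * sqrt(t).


depth = k * sqrt(t)
= 7.6 * sqrt(9)
= 22.8 mm

22.8


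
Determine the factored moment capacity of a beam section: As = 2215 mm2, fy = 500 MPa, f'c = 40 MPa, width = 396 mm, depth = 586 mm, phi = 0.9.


a = As * fy / (0.85 * f'c * b)
= 2215 * 500 / (0.85 * 40 * 396)
= 82.2564 mm
Mn = As * fy * (d - a/2) / 10^6
= 603.4455 kN-m
phi*Mn = 0.9 * 603.4455 = 543.1 kN-m

543.1


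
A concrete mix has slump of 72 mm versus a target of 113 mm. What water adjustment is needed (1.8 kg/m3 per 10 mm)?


Difference = 113 - 72 = 41 mm
Water adjustment = 41 * 1.8 / 10 = 7.4 kg/m3

7.4


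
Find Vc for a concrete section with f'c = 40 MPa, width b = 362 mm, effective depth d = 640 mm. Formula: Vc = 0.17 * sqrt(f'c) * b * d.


Vc = 0.17 * sqrt(40) * 362 * 640 / 1000
= 249.1 kN

249.1


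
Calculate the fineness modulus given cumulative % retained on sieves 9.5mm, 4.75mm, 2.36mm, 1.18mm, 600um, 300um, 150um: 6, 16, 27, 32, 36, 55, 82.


FM = sum(cumulative % retained) / 100
= 254 / 100
= 2.54

2.54


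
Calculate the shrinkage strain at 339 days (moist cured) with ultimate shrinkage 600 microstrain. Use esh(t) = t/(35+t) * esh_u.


esh(339) = 339 / (35 + 339) * 600
= 339 / 374 * 600
= 543.9 microstrain

543.9


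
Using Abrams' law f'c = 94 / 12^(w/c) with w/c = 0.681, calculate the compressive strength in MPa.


f'c = 94 / 12^0.681
= 94 / 5.432
= 17.31 MPa

17.31


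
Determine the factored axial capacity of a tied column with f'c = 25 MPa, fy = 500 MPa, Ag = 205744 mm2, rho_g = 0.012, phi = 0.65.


Ast = rho * Ag = 0.012 * 205744 = 2468.928 mm2
phi*Pn = 0.65 * 0.80 * (0.85 * 25 * (205744 - 2468.928) + 500 * 2468.928) / 1000
= 2888.11 kN

2888.11


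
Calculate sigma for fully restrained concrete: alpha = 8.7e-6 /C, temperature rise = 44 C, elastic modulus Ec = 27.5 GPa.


sigma = alpha * dT * Ec
= 8.7e-6 * 44 * 27.5 * 1000
= 10.527 MPa

10.527


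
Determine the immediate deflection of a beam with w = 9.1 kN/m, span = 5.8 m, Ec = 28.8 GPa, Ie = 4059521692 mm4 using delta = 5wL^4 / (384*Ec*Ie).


Convert: L = 5.8 m = 5800 mm, Ec = 28.8 GPa = 28800 MPa
delta = 5 * 9.1 * 5800^4 / (384 * 28800 * 4059521692)
= 1.15 mm

1.15


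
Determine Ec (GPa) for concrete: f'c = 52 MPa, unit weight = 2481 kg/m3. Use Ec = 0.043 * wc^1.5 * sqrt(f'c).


Ec = 0.043 * 2481^1.5 * sqrt(52) / 1000
= 38.32 GPa

38.32


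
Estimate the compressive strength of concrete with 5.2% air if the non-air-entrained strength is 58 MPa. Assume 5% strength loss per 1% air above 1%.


Strength loss = (5.2 - 1) * 5 = 21.0%
f'c = 58 * (1 - 21.0/100)
= 45.82 MPa

45.82


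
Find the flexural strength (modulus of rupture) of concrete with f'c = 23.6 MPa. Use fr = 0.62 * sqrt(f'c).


fr = 0.62 * sqrt(23.6)
= 3.012 MPa

3.012


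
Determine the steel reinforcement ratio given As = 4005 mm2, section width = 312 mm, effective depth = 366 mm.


rho = As / (b * d)
= 4005 / (312 * 366)
= 0.0351

0.0351


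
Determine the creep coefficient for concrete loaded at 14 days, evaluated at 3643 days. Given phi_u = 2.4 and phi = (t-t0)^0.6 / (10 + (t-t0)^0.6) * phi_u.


dt = 3643 - 14 = 3629
phi = 3629^0.6 / (10 + 3629^0.6) * 2.4
= 2.236

2.236


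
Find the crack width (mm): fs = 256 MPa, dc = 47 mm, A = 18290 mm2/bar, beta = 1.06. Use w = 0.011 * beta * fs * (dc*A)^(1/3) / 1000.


w = 0.011 * beta * fs * (dc * A)^(1/3) / 1000
= 0.011 * 1.06 * 256 * (47 * 18290)^(1/3) / 1000
= 0.284 mm

0.284


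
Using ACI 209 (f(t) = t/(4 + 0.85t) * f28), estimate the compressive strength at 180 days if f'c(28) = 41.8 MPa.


f(180) = 180 / (4 + 0.85 * 180) * 41.8
= 180 / 157.0 * 41.8
= 47.92 MPa

47.92


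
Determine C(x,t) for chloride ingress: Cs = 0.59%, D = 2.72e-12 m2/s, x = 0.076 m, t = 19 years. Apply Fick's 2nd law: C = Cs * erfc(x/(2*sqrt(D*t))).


t_seconds = 19 * 365.25 * 24 * 3600 = 599594400.0 s
arg = 0.076 / (2 * sqrt(2.72e-12 * 599594400.0))
= 0.941
erfc(0.941) = 0.1833
C = 0.59 * 0.1833 = 0.1081%

0.1081


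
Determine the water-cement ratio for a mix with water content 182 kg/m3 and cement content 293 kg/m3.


w/c = water / cement
w/c = 182 / 293 = 0.621

0.621


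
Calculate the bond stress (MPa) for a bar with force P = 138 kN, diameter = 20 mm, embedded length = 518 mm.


u = P / (pi * db * ld)
= 138 * 1000 / (pi * 20 * 518)
= 4.24 MPa

4.24


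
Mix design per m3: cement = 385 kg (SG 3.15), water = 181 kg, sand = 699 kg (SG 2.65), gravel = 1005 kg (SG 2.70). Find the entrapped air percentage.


Vol cement = 385 / (3.15 * 1000) = 0.122222 m3
Vol water = 181 / 1000 = 0.181 m3
Vol sand = 699 / (2.65 * 1000) = 0.263774 m3
Vol gravel = 1005 / (2.70 * 1000) = 0.372222 m3
Total solid + water volume = 0.939218 m3
Air = (1 - 0.939218) * 100 = 6.08%

6.08


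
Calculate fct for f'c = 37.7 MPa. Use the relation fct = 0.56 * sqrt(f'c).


fct = 0.56 * sqrt(37.7)
= 0.56 * 6.14
= 3.438 MPa

3.438


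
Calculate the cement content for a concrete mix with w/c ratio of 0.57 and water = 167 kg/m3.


Cement = water / (w/c)
= 167 / 0.57
= 293.0 kg/m3

293.0


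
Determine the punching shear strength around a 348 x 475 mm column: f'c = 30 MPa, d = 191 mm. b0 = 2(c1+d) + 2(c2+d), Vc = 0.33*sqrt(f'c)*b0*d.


b0 = 2*(348 + 191) + 2*(475 + 191) = 2410 mm
Vc = 0.33 * sqrt(30) * 2410 * 191 / 1000
= 832.0 kN

832.0


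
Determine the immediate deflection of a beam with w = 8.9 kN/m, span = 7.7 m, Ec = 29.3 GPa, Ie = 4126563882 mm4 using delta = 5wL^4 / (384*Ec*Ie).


Convert: L = 7.7 m = 7700 mm, Ec = 29.3 GPa = 29300 MPa
delta = 5 * 8.9 * 7700^4 / (384 * 29300 * 4126563882)
= 3.37 mm

3.37


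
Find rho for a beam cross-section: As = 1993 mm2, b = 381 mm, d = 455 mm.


rho = As / (b * d)
= 1993 / (381 * 455)
= 0.0115

0.0115


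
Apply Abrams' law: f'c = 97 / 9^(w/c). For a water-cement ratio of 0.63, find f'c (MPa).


f'c = 97 / 9^0.63
= 97 / 3.992
= 24.3 MPa

24.3


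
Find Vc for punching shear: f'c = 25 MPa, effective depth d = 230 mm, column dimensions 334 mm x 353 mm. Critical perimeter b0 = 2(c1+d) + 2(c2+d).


b0 = 2*(334 + 230) + 2*(353 + 230) = 2294 mm
Vc = 0.33 * sqrt(25) * 2294 * 230 / 1000
= 870.57 kN

870.57


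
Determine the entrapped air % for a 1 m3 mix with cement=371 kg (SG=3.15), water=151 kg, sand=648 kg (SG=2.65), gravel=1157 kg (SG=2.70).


Vol cement = 371 / (3.15 * 1000) = 0.117778 m3
Vol water = 151 / 1000 = 0.151 m3
Vol sand = 648 / (2.65 * 1000) = 0.244528 m3
Vol gravel = 1157 / (2.70 * 1000) = 0.428519 m3
Total solid + water volume = 0.941825 m3
Air = (1 - 0.941825) * 100 = 5.82%

5.82


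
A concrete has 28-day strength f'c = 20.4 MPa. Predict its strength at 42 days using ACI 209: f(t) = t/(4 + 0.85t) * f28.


f(42) = 42 / (4 + 0.85 * 42) * 20.4
= 42 / 39.7 * 20.4
= 21.58 MPa

21.58


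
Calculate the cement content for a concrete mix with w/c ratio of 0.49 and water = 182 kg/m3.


Cement = water / (w/c)
= 182 / 0.49
= 371.4 kg/m3

371.4


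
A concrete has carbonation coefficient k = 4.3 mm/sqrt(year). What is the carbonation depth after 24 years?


depth = k * sqrt(t)
= 4.3 * sqrt(24)
= 21.07 mm

21.07


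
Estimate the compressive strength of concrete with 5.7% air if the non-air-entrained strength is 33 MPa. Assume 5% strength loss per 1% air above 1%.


Strength loss = (5.7 - 1) * 5 = 23.5%
f'c = 33 * (1 - 23.5/100)
= 25.25 MPa

25.25


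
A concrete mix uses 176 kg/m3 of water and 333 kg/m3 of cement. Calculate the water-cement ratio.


w/c = water / cement
w/c = 176 / 333 = 0.529

0.529


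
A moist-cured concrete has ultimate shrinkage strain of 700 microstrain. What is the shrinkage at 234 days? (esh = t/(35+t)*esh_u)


esh(234) = 234 / (35 + 234) * 700
= 234 / 269 * 700
= 608.9 microstrain

608.9


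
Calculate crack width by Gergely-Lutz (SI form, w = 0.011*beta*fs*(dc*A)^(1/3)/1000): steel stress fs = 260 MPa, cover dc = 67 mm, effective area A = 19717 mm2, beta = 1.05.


w = 0.011 * beta * fs * (dc * A)^(1/3) / 1000
= 0.011 * 1.05 * 260 * (67 * 19717)^(1/3) / 1000
= 0.33 mm

0.33


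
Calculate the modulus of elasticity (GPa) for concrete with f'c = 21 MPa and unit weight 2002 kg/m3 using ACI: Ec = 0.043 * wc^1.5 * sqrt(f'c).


Ec = 0.043 * 2002^1.5 * sqrt(21) / 1000
= 17.65 GPa

17.65


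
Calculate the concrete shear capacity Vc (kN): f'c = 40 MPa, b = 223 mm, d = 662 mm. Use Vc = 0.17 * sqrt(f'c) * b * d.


Vc = 0.17 * sqrt(40) * 223 * 662 / 1000
= 158.72 kN

158.72


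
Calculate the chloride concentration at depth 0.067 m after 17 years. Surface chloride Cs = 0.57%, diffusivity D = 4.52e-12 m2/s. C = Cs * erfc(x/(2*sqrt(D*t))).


t_seconds = 17 * 365.25 * 24 * 3600 = 536479200.0 s
arg = 0.067 / (2 * sqrt(4.52e-12 * 536479200.0))
= 0.6803
erfc(0.6803) = 0.336
C = 0.57 * 0.336 = 0.1915%

0.1915


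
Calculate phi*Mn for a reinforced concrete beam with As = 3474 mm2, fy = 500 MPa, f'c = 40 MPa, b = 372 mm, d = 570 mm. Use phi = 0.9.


a = As * fy / (0.85 * f'c * b)
= 3474 * 500 / (0.85 * 40 * 372)
= 137.334 mm
Mn = As * fy * (d - a/2) / 10^6
= 870.8155 kN-m
phi*Mn = 0.9 * 870.8155 = 783.73 kN-m

783.73


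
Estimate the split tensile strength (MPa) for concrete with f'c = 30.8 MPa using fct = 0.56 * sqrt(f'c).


fct = 0.56 * sqrt(30.8)
= 0.56 * 5.55
= 3.108 MPa

3.108


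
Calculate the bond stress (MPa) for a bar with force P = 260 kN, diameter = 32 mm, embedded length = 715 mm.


u = P / (pi * db * ld)
= 260 * 1000 / (pi * 32 * 715)
= 3.617 MPa

3.617


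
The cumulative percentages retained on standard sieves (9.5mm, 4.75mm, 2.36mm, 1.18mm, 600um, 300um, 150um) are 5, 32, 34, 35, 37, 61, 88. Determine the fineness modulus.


FM = sum(cumulative % retained) / 100
= 292 / 100
= 2.92

2.92


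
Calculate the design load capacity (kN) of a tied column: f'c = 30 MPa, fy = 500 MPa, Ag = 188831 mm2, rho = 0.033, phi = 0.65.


Ast = rho * Ag = 0.033 * 188831 = 6231.423 mm2
phi*Pn = 0.65 * 0.80 * (0.85 * 30 * (188831 - 6231.423) + 500 * 6231.423) / 1000
= 4041.44 kN

4041.44


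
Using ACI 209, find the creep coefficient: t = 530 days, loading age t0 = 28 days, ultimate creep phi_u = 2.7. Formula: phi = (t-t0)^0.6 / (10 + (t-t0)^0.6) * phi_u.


dt = 530 - 28 = 502
phi = 502^0.6 / (10 + 502^0.6) * 2.7
= 2.178

2.178


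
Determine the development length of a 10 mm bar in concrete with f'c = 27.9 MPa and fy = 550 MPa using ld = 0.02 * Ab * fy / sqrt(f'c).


Ab = pi * 10^2 / 4 = 78.54 mm2
ld = 0.02 * 78.54 * 550 / sqrt(27.9)
= 163.6 mm

163.6
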